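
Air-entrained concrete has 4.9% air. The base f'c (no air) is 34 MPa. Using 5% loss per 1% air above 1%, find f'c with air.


Strength loss = (4.9 - 1) * 5 = 19.5%
f'c = 34 * (1 - 19.5/100)
= 27.37 MPa

27.37


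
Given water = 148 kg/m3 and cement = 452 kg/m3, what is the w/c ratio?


w/c = water / cement
w/c = 148 / 452 = 0.327

0.327


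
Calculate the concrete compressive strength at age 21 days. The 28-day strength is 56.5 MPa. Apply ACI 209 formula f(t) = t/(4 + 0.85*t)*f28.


f(21) = 21 / (4 + 0.85 * 21) * 56.5
= 21 / 21.85 * 56.5
= 54.3 MPa

54.3


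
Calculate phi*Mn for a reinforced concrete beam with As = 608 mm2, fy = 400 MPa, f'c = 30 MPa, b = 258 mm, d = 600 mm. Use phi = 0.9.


a = As * fy / (0.85 * f'c * b)
= 608 * 400 / (0.85 * 30 * 258)
= 36.9661 mm
Mn = As * fy * (d - a/2) / 10^6
= 141.4249 kN-m
phi*Mn = 0.9 * 141.4249 = 127.28 kN-m

127.28


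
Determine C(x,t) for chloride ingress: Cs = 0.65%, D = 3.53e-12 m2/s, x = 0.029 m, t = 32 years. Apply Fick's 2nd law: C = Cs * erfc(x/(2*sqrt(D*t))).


t_seconds = 32 * 365.25 * 24 * 3600 = 1009843200.0 s
arg = 0.029 / (2 * sqrt(3.53e-12 * 1009843200.0))
= 0.2429
erfc(0.2429) = 0.7313
C = 0.65 * 0.7313 = 0.4753%

0.4753


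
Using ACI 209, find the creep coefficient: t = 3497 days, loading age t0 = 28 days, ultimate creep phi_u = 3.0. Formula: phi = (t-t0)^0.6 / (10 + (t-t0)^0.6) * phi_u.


dt = 3497 - 28 = 3469
phi = 3469^0.6 / (10 + 3469^0.6) * 3.0
= 2.79

2.79


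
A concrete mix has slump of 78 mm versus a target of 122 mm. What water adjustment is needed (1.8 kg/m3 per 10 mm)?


Difference = 122 - 78 = 44 mm
Water adjustment = 44 * 1.8 / 10 = 7.9 kg/m3

7.9


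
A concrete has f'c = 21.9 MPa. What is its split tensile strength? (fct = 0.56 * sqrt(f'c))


fct = 0.56 * sqrt(21.9)
= 0.56 * 4.68
= 2.621 MPa

2.621


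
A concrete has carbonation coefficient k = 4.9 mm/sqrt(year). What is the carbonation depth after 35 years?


depth = k * sqrt(t)
= 4.9 * sqrt(35)
= 28.99 mm

28.99


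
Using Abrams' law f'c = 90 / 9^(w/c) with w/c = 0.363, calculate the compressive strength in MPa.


f'c = 90 / 9^0.363
= 90 / 2.22
= 40.54 MPa

40.54


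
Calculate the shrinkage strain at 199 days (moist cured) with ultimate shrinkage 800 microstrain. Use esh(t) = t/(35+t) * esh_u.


esh(199) = 199 / (35 + 199) * 800
= 199 / 234 * 800
= 680.3 microstrain

680.3


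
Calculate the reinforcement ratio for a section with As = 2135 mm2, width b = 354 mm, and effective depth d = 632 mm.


rho = As / (b * d)
= 2135 / (354 * 632)
= 0.0095

0.0095


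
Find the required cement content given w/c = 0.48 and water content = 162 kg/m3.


Cement = water / (w/c)
= 162 / 0.48
= 337.5 kg/m3

337.5


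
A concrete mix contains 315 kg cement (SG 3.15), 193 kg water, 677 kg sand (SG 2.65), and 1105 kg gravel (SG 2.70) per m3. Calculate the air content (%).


Vol cement = 315 / (3.15 * 1000) = 0.1 m3
Vol water = 193 / 1000 = 0.193 m3
Vol sand = 677 / (2.65 * 1000) = 0.255472 m3
Vol gravel = 1105 / (2.70 * 1000) = 0.409259 m3
Total solid + water volume = 0.957731 m3
Air = (1 - 0.957731) * 100 = 4.23%

4.23


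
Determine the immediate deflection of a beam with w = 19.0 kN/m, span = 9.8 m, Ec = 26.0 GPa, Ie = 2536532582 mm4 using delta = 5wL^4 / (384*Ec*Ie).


Convert: L = 9.8 m = 9800 mm, Ec = 26.0 GPa = 26000 MPa
delta = 5 * 19.0 * 9800^4 / (384 * 26000 * 2536532582)
= 34.6 mm

34.6


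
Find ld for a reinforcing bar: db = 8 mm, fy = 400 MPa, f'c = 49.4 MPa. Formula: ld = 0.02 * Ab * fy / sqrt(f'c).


Ab = pi * 8^2 / 4 = 50.265 mm2
ld = 0.02 * 50.265 * 400 / sqrt(49.4)
= 57.2 mm

57.2


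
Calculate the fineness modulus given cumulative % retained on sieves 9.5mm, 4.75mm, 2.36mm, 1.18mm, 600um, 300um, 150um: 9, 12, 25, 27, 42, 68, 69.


FM = sum(cumulative % retained) / 100
= 252 / 100
= 2.52

2.52


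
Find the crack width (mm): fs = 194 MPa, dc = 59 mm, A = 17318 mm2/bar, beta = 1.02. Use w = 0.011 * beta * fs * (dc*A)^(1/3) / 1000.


w = 0.011 * beta * fs * (dc * A)^(1/3) / 1000
= 0.011 * 1.02 * 194 * (59 * 17318)^(1/3) / 1000
= 0.219 mm

0.219


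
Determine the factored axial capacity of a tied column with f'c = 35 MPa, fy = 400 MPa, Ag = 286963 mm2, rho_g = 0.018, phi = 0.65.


Ast = rho * Ag = 0.018 * 286963 = 5165.334 mm2
phi*Pn = 0.65 * 0.80 * (0.85 * 35 * (286963 - 5165.334) + 400 * 5165.334) / 1000
= 5433.8 kN

5433.8


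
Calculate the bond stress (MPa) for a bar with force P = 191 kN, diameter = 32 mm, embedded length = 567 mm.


u = P / (pi * db * ld)
= 191 * 1000 / (pi * 32 * 567)
= 3.351 MPa

3.351


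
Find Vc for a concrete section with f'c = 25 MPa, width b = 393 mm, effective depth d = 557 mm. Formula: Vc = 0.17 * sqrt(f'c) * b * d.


Vc = 0.17 * sqrt(25) * 393 * 557 / 1000
= 186.07 kN

186.07


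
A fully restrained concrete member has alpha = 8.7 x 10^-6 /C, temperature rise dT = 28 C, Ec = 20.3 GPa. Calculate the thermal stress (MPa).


sigma = alpha * dT * Ec
= 8.7e-6 * 28 * 20.3 * 1000
= 4.945 MPa

4.945


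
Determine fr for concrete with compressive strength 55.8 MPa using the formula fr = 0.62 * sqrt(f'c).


fr = 0.62 * sqrt(55.8)
= 4.631 MPa

4.631


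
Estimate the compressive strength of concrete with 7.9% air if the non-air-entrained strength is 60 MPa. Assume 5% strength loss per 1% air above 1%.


Strength loss = (7.9 - 1) * 5 = 34.5%
f'c = 60 * (1 - 34.5/100)
= 39.3 MPa

39.3


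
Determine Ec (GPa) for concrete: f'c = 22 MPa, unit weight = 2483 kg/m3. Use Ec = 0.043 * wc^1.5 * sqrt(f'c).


Ec = 0.043 * 2483^1.5 * sqrt(22) / 1000
= 24.95 GPa

24.95


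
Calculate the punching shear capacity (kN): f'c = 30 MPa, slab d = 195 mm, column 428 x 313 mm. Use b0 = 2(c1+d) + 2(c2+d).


b0 = 2*(428 + 195) + 2*(313 + 195) = 2262 mm
Vc = 0.33 * sqrt(30) * 2262 * 195 / 1000
= 797.26 kN

797.26


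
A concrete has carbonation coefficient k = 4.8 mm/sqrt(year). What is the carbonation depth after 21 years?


depth = k * sqrt(t)
= 4.8 * sqrt(21)
= 22.0 mm

22.0


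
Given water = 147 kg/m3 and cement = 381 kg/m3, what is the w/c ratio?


w/c = water / cement
w/c = 147 / 381 = 0.386

0.386


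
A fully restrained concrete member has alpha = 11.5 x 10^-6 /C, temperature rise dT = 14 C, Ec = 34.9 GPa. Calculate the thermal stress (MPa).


sigma = alpha * dT * Ec
= 11.5e-6 * 14 * 34.9 * 1000
= 5.619 MPa

5.619


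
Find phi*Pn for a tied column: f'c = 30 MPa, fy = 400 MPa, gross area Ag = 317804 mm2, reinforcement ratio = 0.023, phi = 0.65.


Ast = rho * Ag = 0.023 * 317804 = 7309.492 mm2
phi*Pn = 0.65 * 0.80 * (0.85 * 30 * (317804 - 7309.492) + 400 * 7309.492) / 1000
= 5637.53 kN

5637.53


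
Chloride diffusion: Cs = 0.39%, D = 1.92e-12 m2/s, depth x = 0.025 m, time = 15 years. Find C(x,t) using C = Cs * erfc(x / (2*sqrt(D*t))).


t_seconds = 15 * 365.25 * 24 * 3600 = 473364000.0 s
arg = 0.025 / (2 * sqrt(1.92e-12 * 473364000.0))
= 0.4146
erfc(0.4146) = 0.5576
C = 0.39 * 0.5576 = 0.2175%

0.2175


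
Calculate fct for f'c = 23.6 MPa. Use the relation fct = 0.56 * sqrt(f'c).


fct = 0.56 * sqrt(23.6)
= 0.56 * 4.858
= 2.72 MPa

2.72


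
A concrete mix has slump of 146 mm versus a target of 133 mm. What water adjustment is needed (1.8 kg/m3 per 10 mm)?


Difference = 133 - 146 = -13 mm
Water adjustment = -13 * 1.8 / 10 = -2.3 kg/m3

-2.3


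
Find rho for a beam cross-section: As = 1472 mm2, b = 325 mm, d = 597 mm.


rho = As / (b * d)
= 1472 / (325 * 597)
= 0.0076

0.0076


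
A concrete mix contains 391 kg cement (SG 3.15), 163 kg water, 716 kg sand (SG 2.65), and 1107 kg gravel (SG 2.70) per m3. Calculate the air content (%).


Vol cement = 391 / (3.15 * 1000) = 0.124127 m3
Vol water = 163 / 1000 = 0.163 m3
Vol sand = 716 / (2.65 * 1000) = 0.270189 m3
Vol gravel = 1107 / (2.70 * 1000) = 0.41 m3
Total solid + water volume = 0.967316 m3
Air = (1 - 0.967316) * 100 = 3.27%

3.27


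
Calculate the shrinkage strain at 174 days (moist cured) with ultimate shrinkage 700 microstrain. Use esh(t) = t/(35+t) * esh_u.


esh(174) = 174 / (35 + 174) * 700
= 174 / 209 * 700
= 582.8 microstrain

582.8


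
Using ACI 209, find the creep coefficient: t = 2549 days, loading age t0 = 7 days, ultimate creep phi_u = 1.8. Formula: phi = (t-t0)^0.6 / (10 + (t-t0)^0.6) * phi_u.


dt = 2549 - 7 = 2542
phi = 2542^0.6 / (10 + 2542^0.6) * 1.8
= 1.651

1.651


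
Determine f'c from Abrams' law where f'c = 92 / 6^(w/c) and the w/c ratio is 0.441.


f'c = 92 / 6^0.441
= 92 / 2.204
= 41.75 MPa

41.75


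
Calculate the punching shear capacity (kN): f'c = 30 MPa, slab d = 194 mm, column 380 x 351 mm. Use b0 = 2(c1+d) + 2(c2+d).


b0 = 2*(380 + 194) + 2*(351 + 194) = 2238 mm
Vc = 0.33 * sqrt(30) * 2238 * 194 / 1000
= 784.76 kN

784.76


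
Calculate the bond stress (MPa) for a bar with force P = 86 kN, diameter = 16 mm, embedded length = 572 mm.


u = P / (pi * db * ld)
= 86 * 1000 / (pi * 16 * 572)
= 2.991 MPa

2.991


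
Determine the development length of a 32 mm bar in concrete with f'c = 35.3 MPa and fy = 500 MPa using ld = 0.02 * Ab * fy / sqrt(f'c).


Ab = pi * 32^2 / 4 = 804.248 mm2
ld = 0.02 * 804.248 * 500 / sqrt(35.3)
= 1353.6 mm

1353.6


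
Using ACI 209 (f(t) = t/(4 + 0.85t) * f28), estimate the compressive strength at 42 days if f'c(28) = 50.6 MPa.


f(42) = 42 / (4 + 0.85 * 42) * 50.6
= 42 / 39.7 * 50.6
= 53.53 MPa

53.53


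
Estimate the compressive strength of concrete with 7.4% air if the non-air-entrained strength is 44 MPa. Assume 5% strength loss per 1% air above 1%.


Strength loss = (7.4 - 1) * 5 = 32.0%
f'c = 44 * (1 - 32.0/100)
= 29.92 MPa

29.92


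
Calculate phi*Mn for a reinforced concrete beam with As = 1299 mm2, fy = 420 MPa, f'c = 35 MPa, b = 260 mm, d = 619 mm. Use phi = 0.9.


a = As * fy / (0.85 * f'c * b)
= 1299 * 420 / (0.85 * 35 * 260)
= 70.5339 mm
Mn = As * fy * (d - a/2) / 10^6
= 318.4731 kN-m
phi*Mn = 0.9 * 318.4731 = 286.63 kN-m

286.63


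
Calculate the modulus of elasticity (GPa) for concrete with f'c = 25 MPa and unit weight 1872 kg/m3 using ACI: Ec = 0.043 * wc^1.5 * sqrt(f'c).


Ec = 0.043 * 1872^1.5 * sqrt(25) / 1000
= 17.41 GPa

17.41


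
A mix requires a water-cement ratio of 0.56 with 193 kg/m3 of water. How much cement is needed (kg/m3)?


Cement = water / (w/c)
= 193 / 0.56
= 344.6 kg/m3

344.6


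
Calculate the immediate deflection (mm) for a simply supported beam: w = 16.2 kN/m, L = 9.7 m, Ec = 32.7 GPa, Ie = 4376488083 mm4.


Convert: L = 9.7 m = 9700 mm, Ec = 32.7 GPa = 32700 MPa
delta = 5 * 16.2 * 9700^4 / (384 * 32700 * 4376488083)
= 13.05 mm

13.05


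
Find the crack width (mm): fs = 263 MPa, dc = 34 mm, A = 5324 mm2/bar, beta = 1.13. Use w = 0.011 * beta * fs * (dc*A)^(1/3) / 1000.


w = 0.011 * beta * fs * (dc * A)^(1/3) / 1000
= 0.011 * 1.13 * 263 * (34 * 5324)^(1/3) / 1000
= 0.185 mm

0.185


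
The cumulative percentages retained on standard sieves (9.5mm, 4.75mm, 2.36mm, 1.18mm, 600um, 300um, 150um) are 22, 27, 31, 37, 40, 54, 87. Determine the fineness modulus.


FM = sum(cumulative % retained) / 100
= 298 / 100
= 2.98

2.98


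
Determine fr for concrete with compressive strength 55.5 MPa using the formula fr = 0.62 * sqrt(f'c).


fr = 0.62 * sqrt(55.5)
= 4.619 MPa

4.619


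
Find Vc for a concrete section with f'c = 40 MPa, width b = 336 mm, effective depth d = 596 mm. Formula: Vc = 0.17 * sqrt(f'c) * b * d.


Vc = 0.17 * sqrt(40) * 336 * 596 / 1000
= 215.31 kN

215.31


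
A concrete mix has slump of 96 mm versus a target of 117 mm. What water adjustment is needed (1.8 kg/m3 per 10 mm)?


Difference = 117 - 96 = 21 mm
Water adjustment = 21 * 1.8 / 10 = 3.8 kg/m3

3.8


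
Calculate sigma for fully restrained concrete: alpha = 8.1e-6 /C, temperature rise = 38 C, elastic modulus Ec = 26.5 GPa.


sigma = alpha * dT * Ec
= 8.1e-6 * 38 * 26.5 * 1000
= 8.157 MPa

8.157


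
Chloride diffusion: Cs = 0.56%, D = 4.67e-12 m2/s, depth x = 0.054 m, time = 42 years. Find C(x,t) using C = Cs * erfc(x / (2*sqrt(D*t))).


t_seconds = 42 * 365.25 * 24 * 3600 = 1325419200.0 s
arg = 0.054 / (2 * sqrt(4.67e-12 * 1325419200.0))
= 0.3432
erfc(0.3432) = 0.6274
C = 0.56 * 0.6274 = 0.3514%

0.3514


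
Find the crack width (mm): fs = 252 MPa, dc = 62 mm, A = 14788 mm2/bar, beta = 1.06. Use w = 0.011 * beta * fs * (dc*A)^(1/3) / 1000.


w = 0.011 * beta * fs * (dc * A)^(1/3) / 1000
= 0.011 * 1.06 * 252 * (62 * 14788)^(1/3) / 1000
= 0.285 mm

0.285


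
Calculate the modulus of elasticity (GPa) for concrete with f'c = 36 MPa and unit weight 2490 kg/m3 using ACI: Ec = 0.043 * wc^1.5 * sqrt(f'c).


Ec = 0.043 * 2490^1.5 * sqrt(36) / 1000
= 32.06 GPa

32.06


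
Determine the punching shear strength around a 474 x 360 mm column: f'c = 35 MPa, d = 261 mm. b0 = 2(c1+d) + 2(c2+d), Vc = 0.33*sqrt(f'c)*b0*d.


b0 = 2*(474 + 261) + 2*(360 + 261) = 2712 mm
Vc = 0.33 * sqrt(35) * 2712 * 261 / 1000
= 1381.9 kN

1381.9


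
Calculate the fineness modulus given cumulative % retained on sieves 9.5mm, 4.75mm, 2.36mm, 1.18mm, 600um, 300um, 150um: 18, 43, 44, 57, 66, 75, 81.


FM = sum(cumulative % retained) / 100
= 384 / 100
= 3.84

3.84


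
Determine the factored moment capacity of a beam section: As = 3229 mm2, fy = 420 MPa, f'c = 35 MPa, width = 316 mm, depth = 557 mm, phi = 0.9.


a = As * fy / (0.85 * f'c * b)
= 3229 * 420 / (0.85 * 35 * 316)
= 144.2591 mm
Mn = As * fy * (d - a/2) / 10^6
= 657.5716 kN-m
phi*Mn = 0.9 * 657.5716 = 591.81 kN-m

591.81


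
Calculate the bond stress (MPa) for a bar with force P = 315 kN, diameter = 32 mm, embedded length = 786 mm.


u = P / (pi * db * ld)
= 315 * 1000 / (pi * 32 * 786)
= 3.986 MPa

3.986


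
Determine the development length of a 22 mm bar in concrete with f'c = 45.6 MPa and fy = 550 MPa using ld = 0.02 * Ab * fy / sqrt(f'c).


Ab = pi * 22^2 / 4 = 380.133 mm2
ld = 0.02 * 380.133 * 550 / sqrt(45.6)
= 619.2 mm

619.2


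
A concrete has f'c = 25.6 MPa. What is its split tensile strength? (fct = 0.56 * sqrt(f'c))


fct = 0.56 * sqrt(25.6)
= 0.56 * 5.06
= 2.833 MPa

2.833


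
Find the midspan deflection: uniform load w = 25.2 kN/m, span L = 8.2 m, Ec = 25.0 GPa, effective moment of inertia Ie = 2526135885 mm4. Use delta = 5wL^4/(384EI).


Convert: L = 8.2 m = 8200 mm, Ec = 25.0 GPa = 25000 MPa
delta = 5 * 25.2 * 8200^4 / (384 * 25000 * 2526135885)
= 23.49 mm

23.49


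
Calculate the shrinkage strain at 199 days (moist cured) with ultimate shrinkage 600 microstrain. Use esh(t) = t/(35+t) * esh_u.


esh(199) = 199 / (35 + 199) * 600
= 199 / 234 * 600
= 510.3 microstrain

510.3


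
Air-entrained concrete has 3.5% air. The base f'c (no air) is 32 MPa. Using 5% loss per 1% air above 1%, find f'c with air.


Strength loss = (3.5 - 1) * 5 = 12.5%
f'c = 32 * (1 - 12.5/100)
= 28.0 MPa

28.0


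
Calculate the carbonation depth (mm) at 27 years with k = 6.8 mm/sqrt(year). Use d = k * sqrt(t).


depth = k * sqrt(t)
= 6.8 * sqrt(27)
= 35.33 mm

35.33


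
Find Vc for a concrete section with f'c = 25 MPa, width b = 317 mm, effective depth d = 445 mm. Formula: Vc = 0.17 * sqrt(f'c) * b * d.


Vc = 0.17 * sqrt(25) * 317 * 445 / 1000
= 119.91 kN

119.91


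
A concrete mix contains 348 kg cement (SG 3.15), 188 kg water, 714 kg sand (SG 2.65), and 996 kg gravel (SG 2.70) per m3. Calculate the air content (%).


Vol cement = 348 / (3.15 * 1000) = 0.110476 m3
Vol water = 188 / 1000 = 0.188 m3
Vol sand = 714 / (2.65 * 1000) = 0.269434 m3
Vol gravel = 996 / (2.70 * 1000) = 0.368889 m3
Total solid + water volume = 0.936799 m3
Air = (1 - 0.936799) * 100 = 6.32%

6.32


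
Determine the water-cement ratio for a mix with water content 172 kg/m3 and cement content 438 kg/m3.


w/c = water / cement
w/c = 172 / 438 = 0.393

0.393


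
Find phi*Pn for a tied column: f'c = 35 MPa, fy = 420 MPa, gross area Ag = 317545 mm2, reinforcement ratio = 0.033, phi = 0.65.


Ast = rho * Ag = 0.033 * 317545 = 10478.985 mm2
phi*Pn = 0.65 * 0.80 * (0.85 * 35 * (317545 - 10478.985) + 420 * 10478.985) / 1000
= 7038.92 kN

7038.92


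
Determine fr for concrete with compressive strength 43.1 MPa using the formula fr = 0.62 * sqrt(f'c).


fr = 0.62 * sqrt(43.1)
= 4.07 MPa

4.07


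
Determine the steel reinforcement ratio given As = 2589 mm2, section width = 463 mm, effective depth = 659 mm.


rho = As / (b * d)
= 2589 / (463 * 659)
= 0.0085

0.0085


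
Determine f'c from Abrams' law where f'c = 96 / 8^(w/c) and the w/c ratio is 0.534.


f'c = 96 / 8^0.534
= 96 / 3.036
= 31.62 MPa

31.62


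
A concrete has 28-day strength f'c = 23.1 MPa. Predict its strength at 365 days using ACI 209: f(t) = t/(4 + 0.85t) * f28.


f(365) = 365 / (4 + 0.85 * 365) * 23.1
= 365 / 314.25 * 23.1
= 26.83 MPa

26.83


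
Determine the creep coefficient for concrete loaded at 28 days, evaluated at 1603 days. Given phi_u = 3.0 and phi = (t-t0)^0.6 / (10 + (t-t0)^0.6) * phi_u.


dt = 1603 - 28 = 1575
phi = 1575^0.6 / (10 + 1575^0.6) * 3.0
= 2.677

2.677


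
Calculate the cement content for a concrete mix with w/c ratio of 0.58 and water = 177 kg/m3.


Cement = water / (w/c)
= 177 / 0.58
= 305.2 kg/m3

305.2


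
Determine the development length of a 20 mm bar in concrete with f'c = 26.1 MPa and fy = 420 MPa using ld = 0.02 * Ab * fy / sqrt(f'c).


Ab = pi * 20^2 / 4 = 314.159 mm2
ld = 0.02 * 314.159 * 420 / sqrt(26.1)
= 516.5 mm

516.5


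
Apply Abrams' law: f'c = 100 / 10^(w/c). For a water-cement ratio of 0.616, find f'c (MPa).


f'c = 100 / 10^0.616
= 100 / 4.13
= 24.21 MPa

24.21


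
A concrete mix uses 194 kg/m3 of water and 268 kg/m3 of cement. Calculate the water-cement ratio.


w/c = water / cement
w/c = 194 / 268 = 0.724

0.724


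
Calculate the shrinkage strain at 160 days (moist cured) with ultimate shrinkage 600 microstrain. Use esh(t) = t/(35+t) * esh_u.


esh(160) = 160 / (35 + 160) * 600
= 160 / 195 * 600
= 492.3 microstrain

492.3


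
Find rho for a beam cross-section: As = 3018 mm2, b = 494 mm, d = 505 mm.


rho = As / (b * d)
= 3018 / (494 * 505)
= 0.0121

0.0121


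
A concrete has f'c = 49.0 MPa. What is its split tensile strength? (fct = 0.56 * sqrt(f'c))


fct = 0.56 * sqrt(49.0)
= 0.56 * 7.0
= 3.92 MPa

3.92


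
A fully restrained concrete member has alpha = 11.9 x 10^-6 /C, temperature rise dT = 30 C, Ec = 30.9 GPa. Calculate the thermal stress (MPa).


sigma = alpha * dT * Ec
= 11.9e-6 * 30 * 30.9 * 1000
= 11.031 MPa

11.031


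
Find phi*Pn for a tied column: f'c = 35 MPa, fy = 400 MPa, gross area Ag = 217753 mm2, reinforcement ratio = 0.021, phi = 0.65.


Ast = rho * Ag = 0.021 * 217753 = 4572.813 mm2
phi*Pn = 0.65 * 0.80 * (0.85 * 35 * (217753 - 4572.813) + 400 * 4572.813) / 1000
= 4249.04 kN

4249.04


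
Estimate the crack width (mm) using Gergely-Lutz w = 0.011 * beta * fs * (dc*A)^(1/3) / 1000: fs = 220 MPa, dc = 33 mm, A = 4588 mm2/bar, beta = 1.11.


w = 0.011 * beta * fs * (dc * A)^(1/3) / 1000
= 0.011 * 1.11 * 220 * (33 * 4588)^(1/3) / 1000
= 0.143 mm

0.143


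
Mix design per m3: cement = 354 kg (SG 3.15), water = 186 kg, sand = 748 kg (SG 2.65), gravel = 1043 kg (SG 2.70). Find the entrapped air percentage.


Vol cement = 354 / (3.15 * 1000) = 0.112381 m3
Vol water = 186 / 1000 = 0.186 m3
Vol sand = 748 / (2.65 * 1000) = 0.282264 m3
Vol gravel = 1043 / (2.70 * 1000) = 0.386296 m3
Total solid + water volume = 0.966941 m3
Air = (1 - 0.966941) * 100 = 3.31%

3.31


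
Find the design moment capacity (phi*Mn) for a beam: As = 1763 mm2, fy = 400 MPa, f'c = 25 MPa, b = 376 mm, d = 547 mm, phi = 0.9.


a = As * fy / (0.85 * f'c * b)
= 1763 * 400 / (0.85 * 25 * 376)
= 88.2603 mm
Mn = As * fy * (d - a/2) / 10^6
= 354.6238 kN-m
phi*Mn = 0.9 * 354.6238 = 319.16 kN-m

319.16


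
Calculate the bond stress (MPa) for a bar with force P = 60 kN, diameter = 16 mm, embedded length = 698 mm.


u = P / (pi * db * ld)
= 60 * 1000 / (pi * 16 * 698)
= 1.71 MPa

1.71


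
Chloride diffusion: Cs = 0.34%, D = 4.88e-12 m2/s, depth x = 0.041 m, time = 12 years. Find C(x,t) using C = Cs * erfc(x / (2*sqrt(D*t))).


t_seconds = 12 * 365.25 * 24 * 3600 = 378691200.0 s
arg = 0.041 / (2 * sqrt(4.88e-12 * 378691200.0))
= 0.4769
erfc(0.4769) = 0.5001
C = 0.34 * 0.5001 = 0.17%

0.17


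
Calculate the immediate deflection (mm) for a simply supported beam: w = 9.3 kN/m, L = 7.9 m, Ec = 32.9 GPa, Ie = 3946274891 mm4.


Convert: L = 7.9 m = 7900 mm, Ec = 32.9 GPa = 32900 MPa
delta = 5 * 9.3 * 7900^4 / (384 * 32900 * 3946274891)
= 3.63 mm

3.63


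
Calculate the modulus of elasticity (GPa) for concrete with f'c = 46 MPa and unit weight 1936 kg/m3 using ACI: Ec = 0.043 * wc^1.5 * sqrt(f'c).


Ec = 0.043 * 1936^1.5 * sqrt(46) / 1000
= 24.84 GPa

24.84


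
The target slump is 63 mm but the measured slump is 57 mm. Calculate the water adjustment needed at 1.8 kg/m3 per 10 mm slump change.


Difference = 63 - 57 = 6 mm
Water adjustment = 6 * 1.8 / 10 = 1.1 kg/m3

1.1


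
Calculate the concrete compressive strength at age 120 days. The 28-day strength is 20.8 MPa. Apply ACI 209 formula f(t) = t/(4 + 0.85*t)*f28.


f(120) = 120 / (4 + 0.85 * 120) * 20.8
= 120 / 106.0 * 20.8
= 23.55 MPa

23.55


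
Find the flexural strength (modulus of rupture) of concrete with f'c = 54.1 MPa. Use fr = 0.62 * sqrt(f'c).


fr = 0.62 * sqrt(54.1)
= 4.56 MPa

4.56


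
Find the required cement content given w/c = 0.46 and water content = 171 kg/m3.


Cement = water / (w/c)
= 171 / 0.46
= 371.7 kg/m3

371.7


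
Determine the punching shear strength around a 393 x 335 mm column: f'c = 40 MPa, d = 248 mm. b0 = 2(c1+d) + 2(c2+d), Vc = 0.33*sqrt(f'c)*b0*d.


b0 = 2*(393 + 248) + 2*(335 + 248) = 2448 mm
Vc = 0.33 * sqrt(40) * 2448 * 248 / 1000
= 1267.09 kN

1267.09


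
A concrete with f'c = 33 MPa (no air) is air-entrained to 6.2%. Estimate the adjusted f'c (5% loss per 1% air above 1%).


Strength loss = (6.2 - 1) * 5 = 26.0%
f'c = 33 * (1 - 26.0/100)
= 24.42 MPa

24.42


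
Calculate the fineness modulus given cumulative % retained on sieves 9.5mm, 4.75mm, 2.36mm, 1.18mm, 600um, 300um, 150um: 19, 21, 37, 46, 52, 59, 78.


FM = sum(cumulative % retained) / 100
= 312 / 100
= 3.12

3.12


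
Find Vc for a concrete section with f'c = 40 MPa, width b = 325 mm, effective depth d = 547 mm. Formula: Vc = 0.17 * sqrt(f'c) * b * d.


Vc = 0.17 * sqrt(40) * 325 * 547 / 1000
= 191.14 kN

191.14


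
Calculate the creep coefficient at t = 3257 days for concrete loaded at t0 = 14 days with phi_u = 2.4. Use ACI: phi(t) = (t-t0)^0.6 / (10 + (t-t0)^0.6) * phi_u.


dt = 3257 - 14 = 3243
phi = 3243^0.6 / (10 + 3243^0.6) * 2.4
= 2.226

2.226


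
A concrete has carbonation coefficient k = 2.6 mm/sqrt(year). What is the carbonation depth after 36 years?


depth = k * sqrt(t)
= 2.6 * sqrt(36)
= 15.6 mm

15.6


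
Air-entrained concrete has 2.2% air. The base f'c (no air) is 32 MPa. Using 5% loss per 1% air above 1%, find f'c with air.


Strength loss = (2.2 - 1) * 5 = 6.0%
f'c = 32 * (1 - 6.0/100)
= 30.08 MPa

30.08


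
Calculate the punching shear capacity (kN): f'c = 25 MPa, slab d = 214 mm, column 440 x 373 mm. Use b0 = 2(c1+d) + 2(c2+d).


b0 = 2*(440 + 214) + 2*(373 + 214) = 2482 mm
Vc = 0.33 * sqrt(25) * 2482 * 214 / 1000
= 876.39 kN

876.39


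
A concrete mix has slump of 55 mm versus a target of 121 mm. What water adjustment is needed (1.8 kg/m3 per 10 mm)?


Difference = 121 - 55 = 66 mm
Water adjustment = 66 * 1.8 / 10 = 11.9 kg/m3

11.9


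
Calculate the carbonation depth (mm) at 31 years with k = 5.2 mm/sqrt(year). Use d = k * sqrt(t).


depth = k * sqrt(t)
= 5.2 * sqrt(31)
= 28.95 mm

28.95


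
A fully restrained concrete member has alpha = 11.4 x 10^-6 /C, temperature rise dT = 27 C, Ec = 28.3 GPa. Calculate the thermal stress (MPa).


sigma = alpha * dT * Ec
= 11.4e-6 * 27 * 28.3 * 1000
= 8.711 MPa

8.711


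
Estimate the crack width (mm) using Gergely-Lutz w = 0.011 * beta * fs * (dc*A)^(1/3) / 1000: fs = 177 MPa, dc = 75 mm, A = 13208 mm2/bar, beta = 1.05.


w = 0.011 * beta * fs * (dc * A)^(1/3) / 1000
= 0.011 * 1.05 * 177 * (75 * 13208)^(1/3) / 1000
= 0.204 mm

0.204


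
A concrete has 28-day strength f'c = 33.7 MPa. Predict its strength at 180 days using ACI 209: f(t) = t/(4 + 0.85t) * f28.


f(180) = 180 / (4 + 0.85 * 180) * 33.7
= 180 / 157.0 * 33.7
= 38.64 MPa

38.64


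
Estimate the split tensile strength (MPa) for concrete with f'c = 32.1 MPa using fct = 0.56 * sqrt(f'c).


fct = 0.56 * sqrt(32.1)
= 0.56 * 5.666
= 3.173 MPa

3.173


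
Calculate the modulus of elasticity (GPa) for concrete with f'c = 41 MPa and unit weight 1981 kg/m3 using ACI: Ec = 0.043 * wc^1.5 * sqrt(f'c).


Ec = 0.043 * 1981^1.5 * sqrt(41) / 1000
= 24.28 GPa

24.28


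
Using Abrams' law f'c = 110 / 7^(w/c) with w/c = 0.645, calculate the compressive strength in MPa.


f'c = 110 / 7^0.645
= 110 / 3.508
= 31.35 MPa

31.35


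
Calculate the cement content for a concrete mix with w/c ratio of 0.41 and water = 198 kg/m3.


Cement = water / (w/c)
= 198 / 0.41
= 482.9 kg/m3

482.9


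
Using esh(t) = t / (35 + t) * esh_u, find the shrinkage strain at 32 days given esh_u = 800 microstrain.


esh(32) = 32 / (35 + 32) * 800
= 32 / 67 * 800
= 382.1 microstrain

382.1


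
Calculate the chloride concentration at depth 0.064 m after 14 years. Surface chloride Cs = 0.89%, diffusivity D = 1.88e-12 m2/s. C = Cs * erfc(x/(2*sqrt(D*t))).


t_seconds = 14 * 365.25 * 24 * 3600 = 441806400.0 s
arg = 0.064 / (2 * sqrt(1.88e-12 * 441806400.0))
= 1.1103
erfc(1.1103) = 0.1164
C = 0.89 * 0.1164 = 0.1036%

0.1036


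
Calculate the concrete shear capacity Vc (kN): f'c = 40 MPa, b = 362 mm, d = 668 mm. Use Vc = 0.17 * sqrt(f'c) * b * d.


Vc = 0.17 * sqrt(40) * 362 * 668 / 1000
= 259.99 kN

259.99


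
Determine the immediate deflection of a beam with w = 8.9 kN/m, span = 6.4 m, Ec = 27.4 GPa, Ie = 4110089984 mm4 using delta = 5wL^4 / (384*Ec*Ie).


Convert: L = 6.4 m = 6400 mm, Ec = 27.4 GPa = 27400 MPa
delta = 5 * 8.9 * 6400^4 / (384 * 27400 * 4110089984)
= 1.73 mm

1.73


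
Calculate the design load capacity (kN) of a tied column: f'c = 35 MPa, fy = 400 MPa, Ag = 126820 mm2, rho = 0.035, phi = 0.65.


Ast = rho * Ag = 0.035 * 126820 = 4438.7 mm2
phi*Pn = 0.65 * 0.80 * (0.85 * 35 * (126820 - 4438.7) + 400 * 4438.7) / 1000
= 2816.49 kN

2816.49


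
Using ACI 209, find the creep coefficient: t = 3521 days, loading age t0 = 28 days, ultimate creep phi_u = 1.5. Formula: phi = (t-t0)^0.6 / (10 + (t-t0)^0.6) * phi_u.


dt = 3521 - 28 = 3493
phi = 3493^0.6 / (10 + 3493^0.6) * 1.5
= 1.396

1.396


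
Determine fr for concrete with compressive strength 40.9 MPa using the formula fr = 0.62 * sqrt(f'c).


fr = 0.62 * sqrt(40.9)
= 3.965 MPa

3.965


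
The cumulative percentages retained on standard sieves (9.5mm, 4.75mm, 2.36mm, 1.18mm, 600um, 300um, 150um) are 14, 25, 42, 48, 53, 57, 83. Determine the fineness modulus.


FM = sum(cumulative % retained) / 100
= 322 / 100
= 3.22

3.22


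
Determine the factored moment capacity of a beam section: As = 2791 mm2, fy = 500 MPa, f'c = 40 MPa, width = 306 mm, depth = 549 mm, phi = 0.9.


a = As * fy / (0.85 * f'c * b)
= 2791 * 500 / (0.85 * 40 * 306)
= 134.1311 mm
Mn = As * fy * (d - a/2) / 10^6
= 672.5395 kN-m
phi*Mn = 0.9 * 672.5395 = 605.29 kN-m

605.29


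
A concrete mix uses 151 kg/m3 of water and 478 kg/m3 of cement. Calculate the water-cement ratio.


w/c = water / cement
w/c = 151 / 478 = 0.316

0.316


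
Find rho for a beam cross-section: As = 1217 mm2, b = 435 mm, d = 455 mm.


rho = As / (b * d)
= 1217 / (435 * 455)
= 0.0061

0.0061


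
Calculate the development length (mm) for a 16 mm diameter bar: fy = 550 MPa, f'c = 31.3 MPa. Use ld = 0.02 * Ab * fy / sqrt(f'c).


Ab = pi * 16^2 / 4 = 201.062 mm2
ld = 0.02 * 201.062 * 550 / sqrt(31.3)
= 395.3 mm

395.3


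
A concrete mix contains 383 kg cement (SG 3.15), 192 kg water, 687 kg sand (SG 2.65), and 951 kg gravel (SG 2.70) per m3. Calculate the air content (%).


Vol cement = 383 / (3.15 * 1000) = 0.121587 m3
Vol water = 192 / 1000 = 0.192 m3
Vol sand = 687 / (2.65 * 1000) = 0.259245 m3
Vol gravel = 951 / (2.70 * 1000) = 0.352222 m3
Total solid + water volume = 0.925055 m3
Air = (1 - 0.925055) * 100 = 7.49%

7.49


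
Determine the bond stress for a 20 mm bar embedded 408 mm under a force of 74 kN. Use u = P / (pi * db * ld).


u = P / (pi * db * ld)
= 74 * 1000 / (pi * 20 * 408)
= 2.887 MPa

2.887


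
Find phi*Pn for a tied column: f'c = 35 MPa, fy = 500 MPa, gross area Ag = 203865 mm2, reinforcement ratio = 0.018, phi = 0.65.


Ast = rho * Ag = 0.018 * 203865 = 3669.57 mm2
phi*Pn = 0.65 * 0.80 * (0.85 * 35 * (203865 - 3669.57) + 500 * 3669.57) / 1000
= 4051.11 kN

4051.11


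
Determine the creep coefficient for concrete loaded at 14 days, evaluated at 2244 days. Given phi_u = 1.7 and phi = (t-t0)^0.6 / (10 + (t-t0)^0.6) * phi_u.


dt = 2244 - 14 = 2230
phi = 2230^0.6 / (10 + 2230^0.6) * 1.7
= 1.548

1.548


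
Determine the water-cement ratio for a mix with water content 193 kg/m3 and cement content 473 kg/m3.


w/c = water / cement
w/c = 193 / 473 = 0.408

0.408


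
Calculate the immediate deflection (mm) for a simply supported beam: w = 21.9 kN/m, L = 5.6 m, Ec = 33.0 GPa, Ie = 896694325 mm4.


Convert: L = 5.6 m = 5600 mm, Ec = 33.0 GPa = 33000 MPa
delta = 5 * 21.9 * 5600^4 / (384 * 33000 * 896694325)
= 9.48 mm

9.48


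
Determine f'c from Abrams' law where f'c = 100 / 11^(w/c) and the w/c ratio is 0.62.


f'c = 100 / 11^0.62
= 100 / 4.422
= 22.61 MPa

22.61


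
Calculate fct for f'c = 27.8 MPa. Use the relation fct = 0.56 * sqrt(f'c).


fct = 0.56 * sqrt(27.8)
= 0.56 * 5.273
= 2.953 MPa

2.953


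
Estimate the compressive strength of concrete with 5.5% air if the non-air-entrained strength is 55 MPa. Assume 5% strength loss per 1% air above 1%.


Strength loss = (5.5 - 1) * 5 = 22.5%
f'c = 55 * (1 - 22.5/100)
= 42.62 MPa

42.62


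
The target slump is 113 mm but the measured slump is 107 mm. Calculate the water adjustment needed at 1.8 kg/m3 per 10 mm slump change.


Difference = 113 - 107 = 6 mm
Water adjustment = 6 * 1.8 / 10 = 1.1 kg/m3

1.1


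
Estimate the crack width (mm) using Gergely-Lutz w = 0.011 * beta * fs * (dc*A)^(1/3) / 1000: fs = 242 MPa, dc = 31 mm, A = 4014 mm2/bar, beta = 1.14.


w = 0.011 * beta * fs * (dc * A)^(1/3) / 1000
= 0.011 * 1.14 * 242 * (31 * 4014)^(1/3) / 1000
= 0.152 mm

0.152


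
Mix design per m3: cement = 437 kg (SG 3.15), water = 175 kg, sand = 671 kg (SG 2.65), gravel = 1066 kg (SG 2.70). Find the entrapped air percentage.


Vol cement = 437 / (3.15 * 1000) = 0.13873 m3
Vol water = 175 / 1000 = 0.175 m3
Vol sand = 671 / (2.65 * 1000) = 0.253208 m3
Vol gravel = 1066 / (2.70 * 1000) = 0.394815 m3
Total solid + water volume = 0.961753 m3
Air = (1 - 0.961753) * 100 = 3.82%

3.82


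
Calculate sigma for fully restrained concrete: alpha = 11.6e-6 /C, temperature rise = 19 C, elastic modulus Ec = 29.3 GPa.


sigma = alpha * dT * Ec
= 11.6e-6 * 19 * 29.3 * 1000
= 6.458 MPa

6.458


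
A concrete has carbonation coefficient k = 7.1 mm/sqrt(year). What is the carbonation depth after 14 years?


depth = k * sqrt(t)
= 7.1 * sqrt(14)
= 26.57 mm

26.57


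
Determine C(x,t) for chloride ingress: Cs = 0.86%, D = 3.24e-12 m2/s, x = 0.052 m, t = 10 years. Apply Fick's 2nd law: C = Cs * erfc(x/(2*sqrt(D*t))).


t_seconds = 10 * 365.25 * 24 * 3600 = 315576000.0 s
arg = 0.052 / (2 * sqrt(3.24e-12 * 315576000.0))
= 0.8131
erfc(0.8131) = 0.2502
C = 0.86 * 0.2502 = 0.2152%

0.2152


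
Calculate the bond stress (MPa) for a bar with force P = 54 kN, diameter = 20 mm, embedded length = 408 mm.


u = P / (pi * db * ld)
= 54 * 1000 / (pi * 20 * 408)
= 2.106 MPa

2.106


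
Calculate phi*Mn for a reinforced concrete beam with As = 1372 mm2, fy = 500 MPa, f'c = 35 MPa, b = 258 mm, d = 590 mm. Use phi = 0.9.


a = As * fy / (0.85 * f'c * b)
= 1372 * 500 / (0.85 * 35 * 258)
= 89.3753 mm
Mn = As * fy * (d - a/2) / 10^6
= 374.0843 kN-m
phi*Mn = 0.9 * 374.0843 = 336.68 kN-m

336.68


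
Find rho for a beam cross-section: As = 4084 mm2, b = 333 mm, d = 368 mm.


rho = As / (b * d)
= 4084 / (333 * 368)
= 0.0333

0.0333


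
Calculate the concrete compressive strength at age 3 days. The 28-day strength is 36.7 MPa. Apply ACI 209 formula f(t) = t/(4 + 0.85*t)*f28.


f(3) = 3 / (4 + 0.85 * 3) * 36.7
= 3 / 6.55 * 36.7
= 16.81 MPa

16.81


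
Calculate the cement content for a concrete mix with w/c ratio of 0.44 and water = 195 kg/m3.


Cement = water / (w/c)
= 195 / 0.44
= 443.2 kg/m3

443.2


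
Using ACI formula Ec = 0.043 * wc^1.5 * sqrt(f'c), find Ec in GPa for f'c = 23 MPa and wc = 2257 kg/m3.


Ec = 0.043 * 2257^1.5 * sqrt(23) / 1000
= 22.11 GPa

22.11


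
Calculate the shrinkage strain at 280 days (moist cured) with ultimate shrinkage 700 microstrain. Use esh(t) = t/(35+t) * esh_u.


esh(280) = 280 / (35 + 280) * 700
= 280 / 315 * 700
= 622.2 microstrain

622.2


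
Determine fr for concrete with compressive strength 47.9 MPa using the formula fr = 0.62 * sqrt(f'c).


fr = 0.62 * sqrt(47.9)
= 4.291 MPa

4.291


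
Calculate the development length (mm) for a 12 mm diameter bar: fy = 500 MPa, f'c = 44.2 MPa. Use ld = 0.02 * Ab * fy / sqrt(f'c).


Ab = pi * 12^2 / 4 = 113.097 mm2
ld = 0.02 * 113.097 * 500 / sqrt(44.2)
= 170.1 mm

170.1


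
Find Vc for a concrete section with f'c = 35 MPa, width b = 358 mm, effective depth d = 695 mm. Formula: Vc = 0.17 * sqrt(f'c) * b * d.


Vc = 0.17 * sqrt(35) * 358 * 695 / 1000
= 250.24 kN

250.24


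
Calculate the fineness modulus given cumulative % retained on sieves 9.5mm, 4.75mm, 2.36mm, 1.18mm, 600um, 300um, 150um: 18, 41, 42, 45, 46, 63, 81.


FM = sum(cumulative % retained) / 100
= 336 / 100
= 3.36

3.36


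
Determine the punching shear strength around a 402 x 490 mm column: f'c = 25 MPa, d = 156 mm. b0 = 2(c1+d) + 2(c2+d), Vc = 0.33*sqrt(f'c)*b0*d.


b0 = 2*(402 + 156) + 2*(490 + 156) = 2408 mm
Vc = 0.33 * sqrt(25) * 2408 * 156 / 1000
= 619.82 kN

619.82


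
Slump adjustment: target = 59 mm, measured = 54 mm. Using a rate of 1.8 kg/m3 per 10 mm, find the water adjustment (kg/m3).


Difference = 59 - 54 = 5 mm
Water adjustment = 5 * 1.8 / 10 = 0.9 kg/m3

0.9


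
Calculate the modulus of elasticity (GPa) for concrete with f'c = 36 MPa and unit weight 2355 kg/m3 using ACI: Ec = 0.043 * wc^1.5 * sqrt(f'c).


Ec = 0.043 * 2355^1.5 * sqrt(36) / 1000
= 29.49 GPa

29.49


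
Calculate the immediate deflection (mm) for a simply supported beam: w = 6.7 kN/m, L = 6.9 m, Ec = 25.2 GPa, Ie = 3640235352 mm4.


Convert: L = 6.9 m = 6900 mm, Ec = 25.2 GPa = 25200 MPa
delta = 5 * 6.7 * 6900^4 / (384 * 25200 * 3640235352)
= 2.16 mm

2.16


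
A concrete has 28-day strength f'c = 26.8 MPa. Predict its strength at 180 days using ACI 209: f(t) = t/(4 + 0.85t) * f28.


f(180) = 180 / (4 + 0.85 * 180) * 26.8
= 180 / 157.0 * 26.8
= 30.73 MPa

30.73


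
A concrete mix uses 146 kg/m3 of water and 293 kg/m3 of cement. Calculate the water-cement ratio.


w/c = water / cement
w/c = 146 / 293 = 0.498

0.498


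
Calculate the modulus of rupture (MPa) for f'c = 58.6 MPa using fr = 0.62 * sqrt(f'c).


fr = 0.62 * sqrt(58.6)
= 4.746 MPa

4.746


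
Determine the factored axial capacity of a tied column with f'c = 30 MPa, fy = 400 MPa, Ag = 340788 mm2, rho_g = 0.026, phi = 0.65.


Ast = rho * Ag = 0.026 * 340788 = 8860.488 mm2
phi*Pn = 0.65 * 0.80 * (0.85 * 30 * (340788 - 8860.488) + 400 * 8860.488) / 1000
= 6244.34 kN

6244.34


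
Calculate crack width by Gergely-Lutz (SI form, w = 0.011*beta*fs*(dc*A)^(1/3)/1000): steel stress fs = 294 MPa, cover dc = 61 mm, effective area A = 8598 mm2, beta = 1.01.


w = 0.011 * beta * fs * (dc * A)^(1/3) / 1000
= 0.011 * 1.01 * 294 * (61 * 8598)^(1/3) / 1000
= 0.263 mm

0.263


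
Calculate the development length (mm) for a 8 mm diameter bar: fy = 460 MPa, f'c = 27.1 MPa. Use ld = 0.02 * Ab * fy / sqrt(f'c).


Ab = pi * 8^2 / 4 = 50.265 mm2
ld = 0.02 * 50.265 * 460 / sqrt(27.1)
= 88.8 mm

88.8


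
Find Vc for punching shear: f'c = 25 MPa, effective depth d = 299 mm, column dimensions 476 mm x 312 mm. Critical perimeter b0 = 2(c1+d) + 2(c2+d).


b0 = 2*(476 + 299) + 2*(312 + 299) = 2772 mm
Vc = 0.33 * sqrt(25) * 2772 * 299 / 1000
= 1367.57 kN

1367.57


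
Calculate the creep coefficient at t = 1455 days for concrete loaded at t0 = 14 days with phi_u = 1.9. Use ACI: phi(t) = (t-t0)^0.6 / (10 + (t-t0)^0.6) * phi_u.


dt = 1455 - 14 = 1441
phi = 1441^0.6 / (10 + 1441^0.6) * 1.9
= 1.685

1.685


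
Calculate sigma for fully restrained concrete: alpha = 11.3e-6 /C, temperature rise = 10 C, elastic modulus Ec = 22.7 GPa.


sigma = alpha * dT * Ec
= 11.3e-6 * 10 * 22.7 * 1000
= 2.565 MPa

2.565


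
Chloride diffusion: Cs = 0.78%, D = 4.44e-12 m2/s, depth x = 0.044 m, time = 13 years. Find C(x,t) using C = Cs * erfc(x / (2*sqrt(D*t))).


t_seconds = 13 * 365.25 * 24 * 3600 = 410248800.0 s
arg = 0.044 / (2 * sqrt(4.44e-12 * 410248800.0))
= 0.5155
erfc(0.5155) = 0.466
C = 0.78 * 0.466 = 0.3635%

0.3635


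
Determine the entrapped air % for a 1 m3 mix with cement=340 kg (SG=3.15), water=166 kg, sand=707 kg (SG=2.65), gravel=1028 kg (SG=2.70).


Vol cement = 340 / (3.15 * 1000) = 0.107937 m3
Vol water = 166 / 1000 = 0.166 m3
Vol sand = 707 / (2.65 * 1000) = 0.266792 m3
Vol gravel = 1028 / (2.70 * 1000) = 0.380741 m3
Total solid + water volume = 0.92147 m3
Air = (1 - 0.92147) * 100 = 7.85%

7.85


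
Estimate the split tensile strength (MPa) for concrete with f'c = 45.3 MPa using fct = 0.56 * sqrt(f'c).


fct = 0.56 * sqrt(45.3)
= 0.56 * 6.731
= 3.769 MPa

3.769


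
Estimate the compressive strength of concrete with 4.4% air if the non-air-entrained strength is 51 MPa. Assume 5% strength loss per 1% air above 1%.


Strength loss = (4.4 - 1) * 5 = 17.0%
f'c = 51 * (1 - 17.0/100)
= 42.33 MPa

42.33


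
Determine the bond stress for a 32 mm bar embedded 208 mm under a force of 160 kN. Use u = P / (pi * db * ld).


u = P / (pi * db * ld)
= 160 * 1000 / (pi * 32 * 208)
= 7.652 MPa

7.652


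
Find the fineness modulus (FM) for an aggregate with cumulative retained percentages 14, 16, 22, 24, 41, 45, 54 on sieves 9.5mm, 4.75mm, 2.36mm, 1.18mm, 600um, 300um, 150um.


FM = sum(cumulative % retained) / 100
= 216 / 100
= 2.16

2.16


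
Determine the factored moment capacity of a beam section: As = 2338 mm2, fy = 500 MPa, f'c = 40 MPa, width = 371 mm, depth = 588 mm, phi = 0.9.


a = As * fy / (0.85 * f'c * b)
= 2338 * 500 / (0.85 * 40 * 371)
= 92.6748 mm
Mn = As * fy * (d - a/2) / 10^6
= 633.2036 kN-m
phi*Mn = 0.9 * 633.2036 = 569.88 kN-m

569.88


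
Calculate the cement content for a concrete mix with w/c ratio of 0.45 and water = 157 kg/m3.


Cement = water / (w/c)
= 157 / 0.45
= 348.9 kg/m3

348.9


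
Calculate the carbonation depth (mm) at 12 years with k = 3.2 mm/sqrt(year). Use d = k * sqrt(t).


depth = k * sqrt(t)
= 3.2 * sqrt(12)
= 11.09 mm

11.09


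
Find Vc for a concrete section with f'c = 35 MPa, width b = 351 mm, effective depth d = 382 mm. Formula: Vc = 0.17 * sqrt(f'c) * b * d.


Vc = 0.17 * sqrt(35) * 351 * 382 / 1000
= 134.85 kN

134.85


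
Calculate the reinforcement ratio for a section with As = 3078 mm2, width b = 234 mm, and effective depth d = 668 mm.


rho = As / (b * d)
= 3078 / (234 * 668)
= 0.0197

0.0197
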